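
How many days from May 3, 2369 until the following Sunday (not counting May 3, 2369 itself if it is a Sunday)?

1

May 3, 2369 is a Saturday.
From Saturday to the next Sunday is 1 day.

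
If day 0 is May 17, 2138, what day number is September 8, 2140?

May 17, 2138 → May 17, 2139: 365 days.
May 17, 2139 → May 17, 2140: 366 days (Feb 29, 2140 is in that span).
May 17, 2140 → Jun 17, 2140: 31 days (May has 31).
Jun 17, 2140 → Jul 17, 2140: 30 days (June has 30).
Jul 17, 2140 → Aug 17, 2140: 31 days (July has 31).
Aug 17, 2140 → Sep 8, 2140: 22 days.
Total: 845 days.

845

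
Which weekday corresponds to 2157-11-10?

Thursday

Doomsday rule: the anchor day for the 2100s is Sunday. For year 57: 57÷12 = 4 r 9, and 9÷4 = 2, so 4+9+2 = 15.
Sunday + 15 ≡ Monday — that's 2157's doomsday.
In November the doomsday date is Nov 7.
Nov 10 is 3 days after Nov 7; 3 mod 7 = 3, so Monday + 3 = Thursday.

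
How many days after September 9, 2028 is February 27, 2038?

3458

Sep 9, 2028 → Sep 9, 2029: 365 days.
Sep 9, 2029 → Sep 9, 2030: 365 days.
Sep 9, 2030 → Sep 9, 2031: 365 days.
Sep 9, 2031 → Sep 9, 2032: 366 days (Feb 29, 2032 is in that span).
Sep 9, 2032 → Sep 9, 2033: 365 days.
Sep 9, 2033 → Sep 9, 2034: 365 days.
Sep 9, 2034 → Sep 9, 2035: 365 days.
Sep 9, 2035 → Sep 9, 2036: 366 days (Feb 29, 2036 is in that span).
Sep 9, 2036 → Sep 9, 2037: 365 days.
Sep 9, 2037 → Oct 9, 2037: 30 days (September has 30).
Oct 9, 2037 → Nov 9, 2037: 31 days (October has 31).
Nov 9, 2037 → Dec 9, 2037: 30 days (November has 30).
Dec 9, 2037 → Jan 9, 2038: 31 days (December has 31).
Jan 9, 2038 → Feb 9, 2038: 31 days (January has 31).
Feb 9, 2038 → Feb 27, 2038: 18 days.
Total: 3458 days.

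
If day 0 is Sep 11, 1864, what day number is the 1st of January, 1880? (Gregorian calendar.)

Sep 11, 1864 → Sep 11, 1865: 365 days.
Sep 11, 1865 → Sep 11, 1866: 365 days.
Sep 11, 1866 → Sep 11, 1867: 365 days.
Sep 11, 1867 → Sep 11, 1868: 366 days (Feb 29, 1868 is in that span).
Sep 11, 1868 → Sep 11, 1869: 365 days.
Sep 11, 1869 → Sep 11, 1870: 365 days.
Sep 11, 1870 → Sep 11, 1871: 365 days.
Sep 11, 1871 → Sep 11, 1872: 366 days (Feb 29, 1872 is in that span).
Sep 11, 1872 → Sep 11, 1873: 365 days.
Sep 11, 1873 → Sep 11, 1874: 365 days.
Sep 11, 1874 → Sep 11, 1875: 365 days.
Sep 11, 1875 → Sep 11, 1876: 366 days (Feb 29, 1876 is in that span).
Sep 11, 1876 → Sep 11, 1877: 365 days.
Sep 11, 1877 → Sep 11, 1878: 365 days.
Sep 11, 1878 → Sep 11, 1879: 365 days.
Sep 11, 1879 → Oct 11, 1879: 30 days (September has 30).
Oct 11, 1879 → Nov 11, 1879: 31 days (October has 31).
Nov 11, 1879 → Dec 11, 1879: 30 days (November has 30).
Dec 11, 1879 → Jan 1, 1880: 21 days.
Total: 5590 days.

5590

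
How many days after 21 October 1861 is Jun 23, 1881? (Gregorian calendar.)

Oct 21, 1861 → Oct 21, 1862: 365 days.
Oct 21, 1862 → Oct 21, 1863: 365 days.
Oct 21, 1863 → Oct 21, 1864: 366 days (Feb 29, 1864 is in that span).
Oct 21, 1864 → Oct 21, 1865: 365 days.
Oct 21, 1865 → Oct 21, 1866: 365 days.
Oct 21, 1866 → Oct 21, 1867: 365 days.
Oct 21, 1867 → Oct 21, 1868: 366 days (Feb 29, 1868 is in that span).
Oct 21, 1868 → Oct 21, 1869: 365 days.
Oct 21, 1869 → Oct 21, 1870: 365 days.
Oct 21, 1870 → Oct 21, 1871: 365 days.
Oct 21, 1871 → Oct 21, 1872: 366 days (Feb 29, 1872 is in that span).
Oct 21, 1872 → Oct 21, 1873: 365 days.
Oct 21, 1873 → Oct 21, 1874: 365 days.
Oct 21, 1874 → Oct 21, 1875: 365 days.
Oct 21, 1875 → Oct 21, 1876: 366 days (Feb 29, 1876 is in that span).
Oct 21, 1876 → Oct 21, 1877: 365 days.
Oct 21, 1877 → Oct 21, 1878: 365 days.
Oct 21, 1878 → Oct 21, 1879: 365 days.
Oct 21, 1879 → Oct 21, 1880: 366 days (Feb 29, 1880 is in that span).
Oct 21, 1880 → Nov 21, 1880: 31 days (October has 31).
Nov 21, 1880 → Dec 21, 1880: 30 days (November has 30).
Dec 21, 1880 → Jan 21, 1881: 31 days (December has 31).
Jan 21, 1881 → Feb 21, 1881: 31 days (January has 31).
Feb 21, 1881 → Mar 21, 1881: 28 days (February has 28).
Mar 21, 1881 → Apr 21, 1881: 31 days (March has 31).
Apr 21, 1881 → May 21, 1881: 30 days (April has 30).
May 21, 1881 → Jun 21, 1881: 31 days (May has 31).
Jun 21, 1881 → Jun 23, 1881: 2 days.
Total: 7185 days.

7185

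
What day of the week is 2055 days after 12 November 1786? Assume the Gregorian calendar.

First find the weekday of Nov 12, 1786. Doomsday rule: the anchor day for the 1700s is Sunday. For year 86: 86÷12 = 7 r 2, and 2÷4 = 0, so 7+2+0 = 9.
Sunday + 9 ≡ Tuesday — that's 1786's doomsday.
In November the doomsday date is Nov 7.
Nov 12 is 5 days after Nov 7; 5 mod 7 = 5, so Tuesday + 5 = Sunday.
2055 mod 7 = 4, so 2055 days after a Sunday is Sunday + 4 = Thursday.

Thursday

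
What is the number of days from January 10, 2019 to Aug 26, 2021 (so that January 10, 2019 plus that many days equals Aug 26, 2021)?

959

Jan 10, 2019 → Jan 10, 2020: 365 days.
Jan 10, 2020 → Jan 10, 2021: 366 days (Feb 29, 2020 is in that span).
Jan 10, 2021 → Feb 10, 2021: 31 days (January has 31).
Feb 10, 2021 → Mar 10, 2021: 28 days (February has 28).
Mar 10, 2021 → Apr 10, 2021: 31 days (March has 31).
Apr 10, 2021 → May 10, 2021: 30 days (April has 30).
May 10, 2021 → Jun 10, 2021: 31 days (May has 31).
Jun 10, 2021 → Jul 10, 2021: 30 days (June has 30).
Jul 10, 2021 → Aug 10, 2021: 31 days (July has 31).
Aug 10, 2021 → Aug 26, 2021: 16 days.
Total: 959 days.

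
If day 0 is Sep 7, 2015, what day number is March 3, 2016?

Sep 7, 2015 → Oct 7, 2015: 30 days (September has 30).
Oct 7, 2015 → Nov 7, 2015: 31 days (October has 31).
Nov 7, 2015 → Dec 7, 2015: 30 days (November has 30).
Dec 7, 2015 → Jan 7, 2016: 31 days (December has 31).
Jan 7, 2016 → Feb 7, 2016: 31 days (January has 31).
Feb 7, 2016 → Mar 3, 2016: 25 days.
Total: 178 days.

178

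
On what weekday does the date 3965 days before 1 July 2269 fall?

Jul 1, 2269 is a Thursday.
3965 mod 7 = 3, so 3965 days before a Thursday is Thursday − 3 = Monday.

Monday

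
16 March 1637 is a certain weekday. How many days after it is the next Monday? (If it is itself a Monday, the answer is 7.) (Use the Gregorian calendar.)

7

Mar 16, 1637 is a Monday.
From Monday to the next Monday is 7 days.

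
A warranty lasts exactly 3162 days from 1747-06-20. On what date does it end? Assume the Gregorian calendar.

February 15, 1756

+366 (one year; includes Feb 29, 1748) → Jun 20, 1748 (2796 left).
+365 (one year) → Jun 20, 1749 (2431 left).
+365 (one year) → Jun 20, 1750 (2066 left).
+365 (one year) → Jun 20, 1751 (1701 left).
+366 (one year; includes Feb 29, 1752) → Jun 20, 1752 (1335 left).
+365 (one year) → Jun 20, 1753 (970 left).
+365 (one year) → Jun 20, 1754 (605 left).
+365 (one year) → Jun 20, 1755 (240 left).
Jun has 30 days: +11 → Jul 1, 1755 (229 left).
Jul has 31 days: +31 → Aug 1, 1755 (198 left).
Aug has 31 days: +31 → Sep 1, 1755 (167 left).
Sep has 30 days: +30 → Oct 1, 1755 (137 left).
Oct has 31 days: +31 → Nov 1, 1755 (106 left).
Nov has 30 days: +30 → Dec 1, 1755 (76 left).
Dec has 31 days: +31 → Jan 1, 1756 (45 left).
Jan has 31 days: +31 → Feb 1, 1756 (14 left).
+14 → Feb 15, 1756.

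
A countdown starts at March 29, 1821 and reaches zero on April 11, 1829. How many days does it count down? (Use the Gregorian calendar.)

2935

Mar 29, 1821 → Mar 29, 1822: 365 days.
Mar 29, 1822 → Mar 29, 1823: 365 days.
Mar 29, 1823 → Mar 29, 1824: 366 days (Feb 29, 1824 is in that span).
Mar 29, 1824 → Mar 29, 1825: 365 days.
Mar 29, 1825 → Mar 29, 1826: 365 days.
Mar 29, 1826 → Mar 29, 1827: 365 days.
Mar 29, 1827 → Mar 29, 1828: 366 days (Feb 29, 1828 is in that span).
Mar 29, 1828 → Apr 29, 1828: 31 days (March has 31).
Apr 29, 1828 → May 29, 1828: 30 days (April has 30).
May 29, 1828 → Jun 29, 1828: 31 days (May has 31).
Jun 29, 1828 → Jul 29, 1828: 30 days (June has 30).
Jul 29, 1828 → Aug 29, 1828: 31 days (July has 31).
Aug 29, 1828 → Sep 29, 1828: 31 days (August has 31).
Sep 29, 1828 → Oct 29, 1828: 30 days (September has 30).
Oct 29, 1828 → Nov 29, 1828: 31 days (October has 31).
Nov 29, 1828 → Dec 29, 1828: 30 days (November has 30).
Dec 29, 1828 → Jan 29, 1829: 31 days (December has 31).
Jan 29, 1829 → Feb 28, 1829: 30 days (January has 31).
Feb 28, 1829 → Mar 28, 1829: 28 days (February has 28).
Mar 28, 1829 → Apr 11, 1829: 14 days.
Total: 2935 days.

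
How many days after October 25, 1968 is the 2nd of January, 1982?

4817

Oct 25, 1968 → Oct 25, 1969: 365 days.
Oct 25, 1969 → Oct 25, 1970: 365 days.
Oct 25, 1970 → Oct 25, 1971: 365 days.
Oct 25, 1971 → Oct 25, 1972: 366 days (Feb 29, 1972 is in that span).
Oct 25, 1972 → Oct 25, 1973: 365 days.
Oct 25, 1973 → Oct 25, 1974: 365 days.
Oct 25, 1974 → Oct 25, 1975: 365 days.
Oct 25, 1975 → Oct 25, 1976: 366 days (Feb 29, 1976 is in that span).
Oct 25, 1976 → Oct 25, 1977: 365 days.
Oct 25, 1977 → Oct 25, 1978: 365 days.
Oct 25, 1978 → Oct 25, 1979: 365 days.
Oct 25, 1979 → Oct 25, 1980: 366 days (Feb 29, 1980 is in that span).
Oct 25, 1980 → Oct 25, 1981: 365 days.
Oct 25, 1981 → Nov 25, 1981: 31 days (October has 31).
Nov 25, 1981 → Dec 25, 1981: 30 days (November has 30).
Dec 25, 1981 → Jan 2, 1982: 8 days.
Total: 4817 days.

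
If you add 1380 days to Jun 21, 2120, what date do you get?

+365 (one year) → Jun 21, 2121 (1015 left).
+365 (one year) → Jun 21, 2122 (650 left).
+365 (one year) → Jun 21, 2123 (285 left).
Jun has 30 days: +10 → Jul 1, 2123 (275 left).
Jul has 31 days: +31 → Aug 1, 2123 (244 left).
Aug has 31 days: +31 → Sep 1, 2123 (213 left).
Sep has 30 days: +30 → Oct 1, 2123 (183 left).
Oct has 31 days: +31 → Nov 1, 2123 (152 left).
Nov has 30 days: +30 → Dec 1, 2123 (122 left).
Dec has 31 days: +31 → Jan 1, 2124 (91 left).
Jan has 31 days: +31 → Feb 1, 2124 (60 left).
Feb has 29 days: +29 → Mar 1, 2124 (31 left).
Mar has 31 days: +31 → Apr 1, 2124 (0 left).

April 1, 2124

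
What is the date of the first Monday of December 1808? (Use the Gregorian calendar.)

December 5, 1808

December 1, 1808 is a Thursday.
The first Monday is therefore December 5 (4 days later).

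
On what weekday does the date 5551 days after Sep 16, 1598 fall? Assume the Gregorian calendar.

Wednesday

Sep 16, 1598 is a Wednesday.
5551 mod 7 = 0, so 5551 days after a Wednesday is Wednesday + 0 = Wednesday.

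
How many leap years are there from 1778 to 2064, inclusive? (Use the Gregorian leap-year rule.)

70

Multiples of 4 in [1778,2064]: 72.
Of those, multiples of 100: 3 (not leap unless ÷400).
Multiples of 400: 1.
Leap years = 72 − 3 + 1 = 70.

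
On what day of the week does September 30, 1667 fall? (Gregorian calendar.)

Friday

Doomsday rule: the anchor day for the 1600s is Tuesday. For year 67: 67÷12 = 5 r 7, and 7÷4 = 1, so 5+7+1 = 13.
Tuesday + 13 ≡ Monday — that's 1667's doomsday.
In September the doomsday date is Sep 5.
Sep 30 is 25 days after Sep 5; 25 mod 7 = 4, so Monday + 4 = Friday.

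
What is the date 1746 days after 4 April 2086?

January 14, 2091

+365 (one year) → Apr 4, 2087 (1381 left).
+366 (one year; includes Feb 29, 2088) → Apr 4, 2088 (1015 left).
+365 (one year) → Apr 4, 2089 (650 left).
+365 (one year) → Apr 4, 2090 (285 left).
Apr has 30 days: +27 → May 1, 2090 (258 left).
May has 31 days: +31 → Jun 1, 2090 (227 left).
Jun has 30 days: +30 → Jul 1, 2090 (197 left).
Jul has 31 days: +31 → Aug 1, 2090 (166 left).
Aug has 31 days: +31 → Sep 1, 2090 (135 left).
Sep has 30 days: +30 → Oct 1, 2090 (105 left).
Oct has 31 days: +31 → Nov 1, 2090 (74 left).
Nov has 30 days: +30 → Dec 1, 2090 (44 left).
Dec has 31 days: +31 → Jan 1, 2091 (13 left).
+13 → Jan 14, 2091.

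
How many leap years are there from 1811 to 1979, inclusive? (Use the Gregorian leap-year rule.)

41

Multiples of 4 in [1811,1979]: 42.
Of those, multiples of 100: 1 (not leap unless ÷400).
Multiples of 400: 0.
Leap years = 42 − 1 + 0 = 41.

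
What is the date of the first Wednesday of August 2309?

August 1, 2309 is a Sunday.
The first Wednesday is therefore August 4 (3 days later).

August 4, 2309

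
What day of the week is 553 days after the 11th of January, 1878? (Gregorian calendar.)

Friday

First find the weekday of Jan 11, 1878. Doomsday rule: the anchor day for the 1800s is Friday. For year 78: 78÷12 = 6 r 6, and 6÷4 = 1, so 6+6+1 = 13.
Friday + 13 ≡ Thursday — that's 1878's doomsday.
In January the doomsday date is Jan 3 (1878 is not a leap year).
Jan 11 is 8 days after Jan 3; 8 mod 7 = 1, so Thursday + 1 = Friday.
553 mod 7 = 0, so 553 days after a Friday is Friday + 0 = Friday.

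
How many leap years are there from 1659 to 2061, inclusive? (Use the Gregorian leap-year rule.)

98

Multiples of 4 in [1659,2061]: 101.
Of those, multiples of 100: 4 (not leap unless ÷400).
Multiples of 400: 1.
Leap years = 101 − 4 + 1 = 98.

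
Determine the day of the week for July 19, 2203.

Doomsday rule: the anchor day for the 2200s is Friday. For year 03: 3÷12 = 0 r 3, and 3÷4 = 0, so 0+3+0 = 3.
Friday + 3 ≡ Monday — that's 2203's doomsday.
In July the doomsday date is Jul 11.
Jul 19 is 8 days after Jul 11; 8 mod 7 = 1, so Monday + 1 = Tuesday.

Tuesday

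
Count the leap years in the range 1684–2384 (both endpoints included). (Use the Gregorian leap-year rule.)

170

Multiples of 4 in [1684,2384]: 176.
Of those, multiples of 100: 7 (not leap unless ÷400).
Multiples of 400: 1.
Leap years = 176 − 7 + 1 = 170.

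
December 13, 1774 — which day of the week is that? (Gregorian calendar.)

Doomsday rule: the anchor day for the 1700s is Sunday. For year 74: 74÷12 = 6 r 2, and 2÷4 = 0, so 6+2+0 = 8.
Sunday + 8 ≡ Monday — that's 1774's doomsday.
In December the doomsday date is Dec 12.
Dec 13 is 1 day after Dec 12; 1 mod 7 = 1, so Monday + 1 = Tuesday.

Tuesday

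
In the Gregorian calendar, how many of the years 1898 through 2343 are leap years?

Multiples of 4 in [1898,2343]: 111.
Of those, multiples of 100: 5 (not leap unless ÷400).
Multiples of 400: 1.
Leap years = 111 − 5 + 1 = 107.

107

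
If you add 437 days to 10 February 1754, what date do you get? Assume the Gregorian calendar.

April 23, 1755

+365 (one year) → Feb 10, 1755 (72 left).
Feb has 28 days: +19 → Mar 1, 1755 (53 left).
Mar has 31 days: +31 → Apr 1, 1755 (22 left).
+22 → Apr 23, 1755.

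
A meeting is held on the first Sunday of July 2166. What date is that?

July 1, 2166 is a Tuesday.
The first Sunday is therefore July 6 (5 days later).

July 6, 2166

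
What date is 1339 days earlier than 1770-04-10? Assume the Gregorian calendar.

August 10, 1766

−365 (one year) → Apr 10, 1769 (974 left).
−365 (one year) → Apr 10, 1768 (609 left).
−366 (one year; includes Feb 29, 1768) → Apr 10, 1767 (243 left).
−10 → Mar 31, 1767 (end of Mar, 31 days; 233 left).
−31 → Feb 28, 1767 (end of Feb, 28 days; 202 left).
−28 → Jan 31, 1767 (end of Jan, 31 days; 174 left).
−31 → Dec 31, 1766 (end of Dec, 31 days; 143 left).
−31 → Nov 30, 1766 (end of Nov, 30 days; 112 left).
−30 → Oct 31, 1766 (end of Oct, 31 days; 82 left).
−31 → Sep 30, 1766 (end of Sep, 30 days; 51 left).
−30 → Aug 31, 1766 (end of Aug, 31 days; 21 left).
−21 → Aug 10, 1766.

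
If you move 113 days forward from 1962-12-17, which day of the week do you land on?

Tuesday

Dec 17, 1962 is a Monday.
113 mod 7 = 1, so 113 days after a Monday is Monday + 1 = Tuesday.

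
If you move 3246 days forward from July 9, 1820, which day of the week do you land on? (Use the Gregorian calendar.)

Friday

Jul 9, 1820 is a Sunday.
3246 mod 7 = 5, so 3246 days after a Sunday is Sunday + 5 = Friday.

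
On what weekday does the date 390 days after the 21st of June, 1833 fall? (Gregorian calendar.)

Wednesday

Jun 21, 1833 is a Friday.
390 mod 7 = 5, so 390 days after a Friday is Friday + 5 = Wednesday.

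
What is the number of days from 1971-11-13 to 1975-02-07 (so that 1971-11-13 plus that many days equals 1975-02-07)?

Nov 13, 1971 → Nov 13, 1972: 366 days (Feb 29, 1972 is in that span).
Nov 13, 1972 → Nov 13, 1973: 365 days.
Nov 13, 1973 → Nov 13, 1974: 365 days.
Nov 13, 1974 → Dec 13, 1974: 30 days (November has 30).
Dec 13, 1974 → Jan 13, 1975: 31 days (December has 31).
Jan 13, 1975 → Feb 7, 1975: 25 days.
Total: 1182 days.

1182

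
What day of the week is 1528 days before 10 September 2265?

Sep 10, 2265 is a Sunday.
1528 mod 7 = 2, so 1528 days before a Sunday is Sunday − 2 = Friday.

Friday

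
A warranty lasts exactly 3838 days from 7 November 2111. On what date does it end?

+366 (one year; includes Feb 29, 2112) → Nov 7, 2112 (3472 left).
+365 (one year) → Nov 7, 2113 (3107 left).
+365 (one year) → Nov 7, 2114 (2742 left).
+365 (one year) → Nov 7, 2115 (2377 left).
+366 (one year; includes Feb 29, 2116) → Nov 7, 2116 (2011 left).
+365 (one year) → Nov 7, 2117 (1646 left).
+365 (one year) → Nov 7, 2118 (1281 left).
+365 (one year) → Nov 7, 2119 (916 left).
+366 (one year; includes Feb 29, 2120) → Nov 7, 2120 (550 left).
+365 (one year) → Nov 7, 2121 (185 left).
Nov has 30 days: +24 → Dec 1, 2121 (161 left).
Dec has 31 days: +31 → Jan 1, 2122 (130 left).
Jan has 31 days: +31 → Feb 1, 2122 (99 left).
Feb has 28 days: +28 → Mar 1, 2122 (71 left).
Mar has 31 days: +31 → Apr 1, 2122 (40 left).
Apr has 30 days: +30 → May 1, 2122 (10 left).
+10 → May 11, 2122.

May 11, 2122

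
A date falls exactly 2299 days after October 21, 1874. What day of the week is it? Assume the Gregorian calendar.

Saturday

First find the weekday of Oct 21, 1874. Doomsday rule: the anchor day for the 1800s is Friday. For year 74: 74÷12 = 6 r 2, and 2÷4 = 0, so 6+2+0 = 8.
Friday + 8 ≡ Saturday — that's 1874's doomsday.
In October the doomsday date is Oct 10.
Oct 21 is 11 days after Oct 10; 11 mod 7 = 4, so Saturday + 4 = Wednesday.
2299 mod 7 = 3, so 2299 days after a Wednesday is Wednesday + 3 = Saturday.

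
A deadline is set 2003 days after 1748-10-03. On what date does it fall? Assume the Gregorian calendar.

+365 (one year) → Oct 3, 1749 (1638 left).
+365 (one year) → Oct 3, 1750 (1273 left).
+365 (one year) → Oct 3, 1751 (908 left).
+366 (one year; includes Feb 29, 1752) → Oct 3, 1752 (542 left).
+365 (one year) → Oct 3, 1753 (177 left).
Oct has 31 days: +29 → Nov 1, 1753 (148 left).
Nov has 30 days: +30 → Dec 1, 1753 (118 left).
Dec has 31 days: +31 → Jan 1, 1754 (87 left).
Jan has 31 days: +31 → Feb 1, 1754 (56 left).
Feb has 28 days: +28 → Mar 1, 1754 (28 left).
+28 → Mar 29, 1754.

March 29, 1754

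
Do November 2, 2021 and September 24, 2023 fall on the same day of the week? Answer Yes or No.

No

From Nov 2, 2021 to Sep 24, 2023 is 691 days.
691 mod 7 = 5, so they are different weekdays.
(Nov 2, 2021 is a Tuesday; Sep 24, 2023 is a Sunday.)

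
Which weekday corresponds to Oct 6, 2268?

Tuesday

Doomsday rule: the anchor day for the 2200s is Friday. For year 68: 68÷12 = 5 r 8, and 8÷4 = 2, so 5+8+2 = 15.
Friday + 15 ≡ Saturday — that's 2268's doomsday.
In October the doomsday date is Oct 10.
Oct 6 is 4 days before Oct 10; 4 mod 7 = 4, so Saturday − 4 = Tuesday.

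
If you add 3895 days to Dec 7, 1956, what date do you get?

+365 (one year) → Dec 7, 1957 (3530 left).
+365 (one year) → Dec 7, 1958 (3165 left).
+365 (one year) → Dec 7, 1959 (2800 left).
+366 (one year; includes Feb 29, 1960) → Dec 7, 1960 (2434 left).
+365 (one year) → Dec 7, 1961 (2069 left).
+365 (one year) → Dec 7, 1962 (1704 left).
+365 (one year) → Dec 7, 1963 (1339 left).
+366 (one year; includes Feb 29, 1964) → Dec 7, 1964 (973 left).
+365 (one year) → Dec 7, 1965 (608 left).
+365 (one year) → Dec 7, 1966 (243 left).
Dec has 31 days: +25 → Jan 1, 1967 (218 left).
Jan has 31 days: +31 → Feb 1, 1967 (187 left).
Feb has 28 days: +28 → Mar 1, 1967 (159 left).
Mar has 31 days: +31 → Apr 1, 1967 (128 left).
Apr has 30 days: +30 → May 1, 1967 (98 left).
May has 31 days: +31 → Jun 1, 1967 (67 left).
Jun has 30 days: +30 → Jul 1, 1967 (37 left).
Jul has 31 days: +31 → Aug 1, 1967 (6 left).
+6 → Aug 7, 1967.

August 7, 1967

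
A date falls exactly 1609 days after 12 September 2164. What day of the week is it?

First find the weekday of Sep 12, 2164. Doomsday rule: the anchor day for the 2100s is Sunday. For year 64: 64÷12 = 5 r 4, and 4÷4 = 1, so 5+4+1 = 10.
Sunday + 10 ≡ Wednesday — that's 2164's doomsday.
In September the doomsday date is Sep 5.
Sep 12 is 7 days after Sep 5; 7 mod 7 = 0, so Wednesday + 0 = Wednesday.
1609 mod 7 = 6, so 1609 days after a Wednesday is Wednesday + 6 = Tuesday.

Tuesday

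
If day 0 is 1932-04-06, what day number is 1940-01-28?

2853

Apr 6, 1932 → Apr 6, 1933: 365 days.
Apr 6, 1933 → Apr 6, 1934: 365 days.
Apr 6, 1934 → Apr 6, 1935: 365 days.
Apr 6, 1935 → Apr 6, 1936: 366 days (Feb 29, 1936 is in that span).
Apr 6, 1936 → Apr 6, 1937: 365 days.
Apr 6, 1937 → Apr 6, 1938: 365 days.
Apr 6, 1938 → Apr 6, 1939: 365 days.
Apr 6, 1939 → May 6, 1939: 30 days (April has 30).
May 6, 1939 → Jun 6, 1939: 31 days (May has 31).
Jun 6, 1939 → Jul 6, 1939: 30 days (June has 30).
Jul 6, 1939 → Aug 6, 1939: 31 days (July has 31).
Aug 6, 1939 → Sep 6, 1939: 31 days (August has 31).
Sep 6, 1939 → Oct 6, 1939: 30 days (September has 30).
Oct 6, 1939 → Nov 6, 1939: 31 days (October has 31).
Nov 6, 1939 → Dec 6, 1939: 30 days (November has 30).
Dec 6, 1939 → Jan 6, 1940: 31 days (December has 31).
Jan 6, 1940 → Jan 28, 1940: 22 days.
Total: 2853 days.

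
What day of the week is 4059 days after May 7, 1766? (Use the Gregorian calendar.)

First find the weekday of May 7, 1766. Doomsday rule: the anchor day for the 1700s is Sunday. For year 66: 66÷12 = 5 r 6, and 6÷4 = 1, so 5+6+1 = 12.
Sunday + 12 ≡ Friday — that's 1766's doomsday.
In May the doomsday date is May 9.
May 7 is 2 days before May 9; 2 mod 7 = 2, so Friday − 2 = Wednesday.
4059 mod 7 = 6, so 4059 days after a Wednesday is Wednesday + 6 = Tuesday.

Tuesday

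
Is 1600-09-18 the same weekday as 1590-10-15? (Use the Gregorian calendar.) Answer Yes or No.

Yes

From Oct 15, 1590 to Sep 18, 1600 is 3626 days.
3626 mod 7 = 0, so they are the same weekday.
(Oct 15, 1590 is a Monday; Sep 18, 1600 is a Monday.)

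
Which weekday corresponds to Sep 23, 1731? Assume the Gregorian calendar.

Sunday

Doomsday rule: the anchor day for the 1700s is Sunday. For year 31: 31÷12 = 2 r 7, and 7÷4 = 1, so 2+7+1 = 10.
Sunday + 10 ≡ Wednesday — that's 1731's doomsday.
In September the doomsday date is Sep 5.
Sep 23 is 18 days after Sep 5; 18 mod 7 = 4, so Wednesday + 4 = Sunday.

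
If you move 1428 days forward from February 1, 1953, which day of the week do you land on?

Sunday

Feb 1, 1953 is a Sunday.
1428 mod 7 = 0, so 1428 days after a Sunday is Sunday + 0 = Sunday.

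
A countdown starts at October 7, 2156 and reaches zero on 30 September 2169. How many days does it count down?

Oct 7, 2156 → Oct 7, 2157: 365 days.
Oct 7, 2157 → Oct 7, 2158: 365 days.
Oct 7, 2158 → Oct 7, 2159: 365 days.
Oct 7, 2159 → Oct 7, 2160: 366 days (Feb 29, 2160 is in that span).
Oct 7, 2160 → Oct 7, 2161: 365 days.
Oct 7, 2161 → Oct 7, 2162: 365 days.
Oct 7, 2162 → Oct 7, 2163: 365 days.
Oct 7, 2163 → Oct 7, 2164: 366 days (Feb 29, 2164 is in that span).
Oct 7, 2164 → Oct 7, 2165: 365 days.
Oct 7, 2165 → Oct 7, 2166: 365 days.
Oct 7, 2166 → Oct 7, 2167: 365 days.
Oct 7, 2167 → Oct 7, 2168: 366 days (Feb 29, 2168 is in that span).
Oct 7, 2168 → Nov 7, 2168: 31 days (October has 31).
Nov 7, 2168 → Dec 7, 2168: 30 days (November has 30).
Dec 7, 2168 → Jan 7, 2169: 31 days (December has 31).
Jan 7, 2169 → Feb 7, 2169: 31 days (January has 31).
Feb 7, 2169 → Mar 7, 2169: 28 days (February has 28).
Mar 7, 2169 → Apr 7, 2169: 31 days (March has 31).
Apr 7, 2169 → May 7, 2169: 30 days (April has 30).
May 7, 2169 → Jun 7, 2169: 31 days (May has 31).
Jun 7, 2169 → Jul 7, 2169: 30 days (June has 30).
Jul 7, 2169 → Aug 7, 2169: 31 days (July has 31).
Aug 7, 2169 → Sep 7, 2169: 31 days (August has 31).
Sep 7, 2169 → Sep 30, 2169: 23 days.
Total: 4741 days.

4741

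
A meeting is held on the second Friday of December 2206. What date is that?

December 12, 2206

December 1, 2206 is a Monday.
The first Friday is therefore December 5 (4 days later).
The second Friday is 5 + 1×7 = December 12.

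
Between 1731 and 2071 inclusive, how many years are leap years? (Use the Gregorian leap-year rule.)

83

Multiples of 4 in [1731,2071]: 85.
Of those, multiples of 100: 3 (not leap unless ÷400).
Multiples of 400: 1.
Leap years = 85 − 3 + 1 = 83.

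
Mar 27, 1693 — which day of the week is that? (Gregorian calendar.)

Friday

Doomsday rule: the anchor day for the 1600s is Tuesday. For year 93: 93÷12 = 7 r 9, and 9÷4 = 2, so 7+9+2 = 18.
Tuesday + 18 ≡ Saturday — that's 1693's doomsday.
In March the doomsday date is Mar 14.
Mar 27 is 13 days after Mar 14; 13 mod 7 = 6, so Saturday + 6 = Friday.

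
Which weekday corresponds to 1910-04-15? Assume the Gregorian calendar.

Doomsday rule: the anchor day for the 1900s is Wednesday. For year 10: 10÷12 = 0 r 10, and 10÷4 = 2, so 0+10+2 = 12.
Wednesday + 12 ≡ Monday — that's 1910's doomsday.
In April the doomsday date is Apr 4.
Apr 15 is 11 days after Apr 4; 11 mod 7 = 4, so Monday + 4 = Friday.

Friday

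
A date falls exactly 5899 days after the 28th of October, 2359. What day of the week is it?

First find the weekday of Oct 28, 2359. Doomsday rule: the anchor day for the 2300s is Wednesday. For year 59: 59÷12 = 4 r 11, and 11÷4 = 2, so 4+11+2 = 17.
Wednesday + 17 ≡ Saturday — that's 2359's doomsday.
In October the doomsday date is Oct 10.
Oct 28 is 18 days after Oct 10; 18 mod 7 = 4, so Saturday + 4 = Wednesday.
5899 mod 7 = 5, so 5899 days after a Wednesday is Wednesday + 5 = Monday.

Monday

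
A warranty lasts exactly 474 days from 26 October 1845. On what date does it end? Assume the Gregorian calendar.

+365 (one year) → Oct 26, 1846 (109 left).
Oct has 31 days: +6 → Nov 1, 1846 (103 left).
Nov has 30 days: +30 → Dec 1, 1846 (73 left).
Dec has 31 days: +31 → Jan 1, 1847 (42 left).
Jan has 31 days: +31 → Feb 1, 1847 (11 left).
+11 → Feb 12, 1847.

February 12, 1847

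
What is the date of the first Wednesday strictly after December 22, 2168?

Dec 22, 2168 is a Thursday.
From Thursday to the next Wednesday is 6 days.
Dec 22, 2168 + 6 = Dec 28, 2168.

December 28, 2168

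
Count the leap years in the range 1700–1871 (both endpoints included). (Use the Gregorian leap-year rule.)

41

Multiples of 4 in [1700,1871]: 43.
Of those, multiples of 100: 2 (not leap unless ÷400).
Multiples of 400: 0.
Leap years = 43 − 2 + 0 = 41.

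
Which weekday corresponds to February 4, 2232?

Doomsday rule: the anchor day for the 2200s is Friday. For year 32: 32÷12 = 2 r 8, and 8÷4 = 2, so 2+8+2 = 12.
Friday + 12 ≡ Wednesday — that's 2232's doomsday.
In February the doomsday date is Feb 29 (2232 is a leap year (divisible by 4)).
Feb 4 is 25 days before Feb 29; 25 mod 7 = 4, so Wednesday − 4 = Saturday.

Saturday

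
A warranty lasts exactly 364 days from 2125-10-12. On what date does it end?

October 11, 2126

Oct has 31 days: +20 → Nov 1, 2125 (344 left).
Nov has 30 days: +30 → Dec 1, 2125 (314 left).
Dec has 31 days: +31 → Jan 1, 2126 (283 left).
Jan has 31 days: +31 → Feb 1, 2126 (252 left).
Feb has 28 days: +28 → Mar 1, 2126 (224 left).
Mar has 31 days: +31 → Apr 1, 2126 (193 left).
Apr has 30 days: +30 → May 1, 2126 (163 left).
May has 31 days: +31 → Jun 1, 2126 (132 left).
Jun has 30 days: +30 → Jul 1, 2126 (102 left).
Jul has 31 days: +31 → Aug 1, 2126 (71 left).
Aug has 31 days: +31 → Sep 1, 2126 (40 left).
Sep has 30 days: +30 → Oct 1, 2126 (10 left).
+10 → Oct 11, 2126.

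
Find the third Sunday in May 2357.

May 19, 2357

May 1, 2357 is a Wednesday.
The first Sunday is therefore May 5 (4 days later).
The third Sunday is 5 + 2×7 = May 19.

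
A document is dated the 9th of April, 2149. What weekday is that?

Wednesday

January 1, 2149 is a Wednesday.
Jan 1, 2149 → Feb 1, 2149: 31 days (January has 31).
Feb 1, 2149 → Mar 1, 2149: 28 days (February has 28).
Mar 1, 2149 → Apr 1, 2149: 31 days (March has 31).
Apr 1, 2149 → Apr 9, 2149: 8 days.
Total: 98 days.
98 mod 7 = 0, so Wednesday + 0 = Wednesday.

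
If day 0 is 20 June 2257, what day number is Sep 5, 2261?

1538

Jun 20, 2257 → Jun 20, 2258: 365 days.
Jun 20, 2258 → Jun 20, 2259: 365 days.
Jun 20, 2259 → Jun 20, 2260: 366 days (Feb 29, 2260 is in that span).
Jun 20, 2260 → Jun 20, 2261: 365 days.
Jun 20, 2261 → Jul 20, 2261: 30 days (June has 30).
Jul 20, 2261 → Aug 20, 2261: 31 days (July has 31).
Aug 20, 2261 → Sep 5, 2261: 16 days.
Total: 1538 days.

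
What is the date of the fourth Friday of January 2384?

January 27, 2384

January 1, 2384 is a Sunday.
The first Friday is therefore January 6 (5 days later).
The fourth Friday is 6 + 3×7 = January 27.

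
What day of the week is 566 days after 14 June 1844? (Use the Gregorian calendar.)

Jun 14, 1844 is a Friday.
566 mod 7 = 6, so 566 days after a Friday is Friday + 6 = Thursday.

Thursday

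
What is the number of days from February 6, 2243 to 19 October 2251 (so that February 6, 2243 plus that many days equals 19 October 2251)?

3177

Feb 6, 2243 → Feb 6, 2244: 365 days.
Feb 6, 2244 → Feb 6, 2245: 366 days (Feb 29, 2244 is in that span).
Feb 6, 2245 → Feb 6, 2246: 365 days.
Feb 6, 2246 → Feb 6, 2247: 365 days.
Feb 6, 2247 → Feb 6, 2248: 365 days.
Feb 6, 2248 → Feb 6, 2249: 366 days (Feb 29, 2248 is in that span).
Feb 6, 2249 → Feb 6, 2250: 365 days.
Feb 6, 2250 → Feb 6, 2251: 365 days.
Feb 6, 2251 → Mar 6, 2251: 28 days (February has 28).
Mar 6, 2251 → Apr 6, 2251: 31 days (March has 31).
Apr 6, 2251 → May 6, 2251: 30 days (April has 30).
May 6, 2251 → Jun 6, 2251: 31 days (May has 31).
Jun 6, 2251 → Jul 6, 2251: 30 days (June has 30).
Jul 6, 2251 → Aug 6, 2251: 31 days (July has 31).
Aug 6, 2251 → Sep 6, 2251: 31 days (August has 31).
Sep 6, 2251 → Oct 6, 2251: 30 days (September has 30).
Oct 6, 2251 → Oct 19, 2251: 13 days.
Total: 3177 days.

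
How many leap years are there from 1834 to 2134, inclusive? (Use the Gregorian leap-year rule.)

73

Multiples of 4 in [1834,2134]: 75.
Of those, multiples of 100: 3 (not leap unless ÷400).
Multiples of 400: 1.
Leap years = 75 − 3 + 1 = 73.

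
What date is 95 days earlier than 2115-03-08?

−8 → Feb 28, 2115 (end of Feb, 28 days; 87 left).
−28 → Jan 31, 2115 (end of Jan, 31 days; 59 left).
−31 → Dec 31, 2114 (end of Dec, 31 days; 28 left).
−28 → Dec 3, 2114.

December 3, 2114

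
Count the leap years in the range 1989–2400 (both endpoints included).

Multiples of 4 in [1989,2400]: 103.
Of those, multiples of 100: 5 (not leap unless ÷400).
Multiples of 400: 2.
Leap years = 103 − 5 + 2 = 100.

100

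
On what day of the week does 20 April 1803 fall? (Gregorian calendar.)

Wednesday

Doomsday rule: the anchor day for the 1800s is Friday. For year 03: 3÷12 = 0 r 3, and 3÷4 = 0, so 0+3+0 = 3.
Friday + 3 ≡ Monday — that's 1803's doomsday.
In April the doomsday date is Apr 4.
Apr 20 is 16 days after Apr 4; 16 mod 7 = 2, so Monday + 2 = Wednesday.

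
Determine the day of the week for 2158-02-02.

Doomsday rule: the anchor day for the 2100s is Sunday. For year 58: 58÷12 = 4 r 10, and 10÷4 = 2, so 4+10+2 = 16.
Sunday + 16 ≡ Tuesday — that's 2158's doomsday.
In February the doomsday date is Feb 28 (2158 is not a leap year).
Feb 2 is 26 days before Feb 28; 26 mod 7 = 5, so Tuesday − 5 = Thursday.

Thursday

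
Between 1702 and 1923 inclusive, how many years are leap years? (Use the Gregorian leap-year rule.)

53

Multiples of 4 in [1702,1923]: 55.
Of those, multiples of 100: 2 (not leap unless ÷400).
Multiples of 400: 0.
Leap years = 55 − 2 + 0 = 53.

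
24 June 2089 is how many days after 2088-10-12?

Oct 12, 2088 → Nov 12, 2088: 31 days (October has 31).
Nov 12, 2088 → Dec 12, 2088: 30 days (November has 30).
Dec 12, 2088 → Jan 12, 2089: 31 days (December has 31).
Jan 12, 2089 → Feb 12, 2089: 31 days (January has 31).
Feb 12, 2089 → Mar 12, 2089: 28 days (February has 28).
Mar 12, 2089 → Apr 12, 2089: 31 days (March has 31).
Apr 12, 2089 → May 12, 2089: 30 days (April has 30).
May 12, 2089 → Jun 12, 2089: 31 days (May has 31).
Jun 12, 2089 → Jun 24, 2089: 12 days.
Total: 255 days.

255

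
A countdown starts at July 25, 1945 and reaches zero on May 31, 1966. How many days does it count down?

7615

Jul 25, 1945 → Jul 25, 1946: 365 days.
Jul 25, 1946 → Jul 25, 1947: 365 days.
Jul 25, 1947 → Jul 25, 1948: 366 days (Feb 29, 1948 is in that span).
Jul 25, 1948 → Jul 25, 1949: 365 days.
Jul 25, 1949 → Jul 25, 1950: 365 days.
Jul 25, 1950 → Jul 25, 1951: 365 days.
Jul 25, 1951 → Jul 25, 1952: 366 days (Feb 29, 1952 is in that span).
Jul 25, 1952 → Jul 25, 1953: 365 days.
Jul 25, 1953 → Jul 25, 1954: 365 days.
Jul 25, 1954 → Jul 25, 1955: 365 days.
Jul 25, 1955 → Jul 25, 1956: 366 days (Feb 29, 1956 is in that span).
Jul 25, 1956 → Jul 25, 1957: 365 days.
Jul 25, 1957 → Jul 25, 1958: 365 days.
Jul 25, 1958 → Jul 25, 1959: 365 days.
Jul 25, 1959 → Jul 25, 1960: 366 days (Feb 29, 1960 is in that span).
Jul 25, 1960 → Jul 25, 1961: 365 days.
Jul 25, 1961 → Jul 25, 1962: 365 days.
Jul 25, 1962 → Jul 25, 1963: 365 days.
Jul 25, 1963 → Jul 25, 1964: 366 days (Feb 29, 1964 is in that span).
Jul 25, 1964 → Jul 25, 1965: 365 days.
Jul 25, 1965 → Aug 25, 1965: 31 days (July has 31).
Aug 25, 1965 → Sep 25, 1965: 31 days (August has 31).
Sep 25, 1965 → Oct 25, 1965: 30 days (September has 30).
Oct 25, 1965 → Nov 25, 1965: 31 days (October has 31).
Nov 25, 1965 → Dec 25, 1965: 30 days (November has 30).
Dec 25, 1965 → Jan 25, 1966: 31 days (December has 31).
Jan 25, 1966 → Feb 25, 1966: 31 days (January has 31).
Feb 25, 1966 → Mar 25, 1966: 28 days (February has 28).
Mar 25, 1966 → Apr 25, 1966: 31 days (March has 31).
Apr 25, 1966 → May 25, 1966: 30 days (April has 30).
May 25, 1966 → May 31, 1966: 6 days.
Total: 7615 days.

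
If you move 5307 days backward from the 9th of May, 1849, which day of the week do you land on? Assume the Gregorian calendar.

Tuesday

First find the weekday of May 9, 1849. Doomsday rule: the anchor day for the 1800s is Friday. For year 49: 49÷12 = 4 r 1, and 1÷4 = 0, so 4+1+0 = 5.
Friday + 5 ≡ Wednesday — that's 1849's doomsday.
In May the doomsday date is May 9.
May 9 is the doomsday itself: Wednesday.
5307 mod 7 = 1, so 5307 days before a Wednesday is Wednesday − 1 = Tuesday.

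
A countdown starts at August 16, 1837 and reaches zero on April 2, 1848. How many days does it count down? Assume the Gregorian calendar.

3882

Aug 16, 1837 → Aug 16, 1838: 365 days.
Aug 16, 1838 → Aug 16, 1839: 365 days.
Aug 16, 1839 → Aug 16, 1840: 366 days (Feb 29, 1840 is in that span).
Aug 16, 1840 → Aug 16, 1841: 365 days.
Aug 16, 1841 → Aug 16, 1842: 365 days.
Aug 16, 1842 → Aug 16, 1843: 365 days.
Aug 16, 1843 → Aug 16, 1844: 366 days (Feb 29, 1844 is in that span).
Aug 16, 1844 → Aug 16, 1845: 365 days.
Aug 16, 1845 → Aug 16, 1846: 365 days.
Aug 16, 1846 → Aug 16, 1847: 365 days.
Aug 16, 1847 → Sep 16, 1847: 31 days (August has 31).
Sep 16, 1847 → Oct 16, 1847: 30 days (September has 30).
Oct 16, 1847 → Nov 16, 1847: 31 days (October has 31).
Nov 16, 1847 → Dec 16, 1847: 30 days (November has 30).
Dec 16, 1847 → Jan 16, 1848: 31 days (December has 31).
Jan 16, 1848 → Feb 16, 1848: 31 days (January has 31).
Feb 16, 1848 → Mar 16, 1848: 29 days (February has 29).
Mar 16, 1848 → Apr 2, 1848: 17 days.
Total: 3882 days.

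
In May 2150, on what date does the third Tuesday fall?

May 1, 2150 is a Friday.
The first Tuesday is therefore May 5 (4 days later).
The third Tuesday is 5 + 2×7 = May 19.

May 19, 2150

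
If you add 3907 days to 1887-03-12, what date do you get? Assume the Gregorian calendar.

+366 (one year; includes Feb 29, 1888) → Mar 12, 1888 (3541 left).
+365 (one year) → Mar 12, 1889 (3176 left).
+365 (one year) → Mar 12, 1890 (2811 left).
+365 (one year) → Mar 12, 1891 (2446 left).
+366 (one year; includes Feb 29, 1892) → Mar 12, 1892 (2080 left).
+365 (one year) → Mar 12, 1893 (1715 left).
+365 (one year) → Mar 12, 1894 (1350 left).
+365 (one year) → Mar 12, 1895 (985 left).
+366 (one year; includes Feb 29, 1896) → Mar 12, 1896 (619 left).
+365 (one year) → Mar 12, 1897 (254 left).
Mar has 31 days: +20 → Apr 1, 1897 (234 left).
Apr has 30 days: +30 → May 1, 1897 (204 left).
May has 31 days: +31 → Jun 1, 1897 (173 left).
Jun has 30 days: +30 → Jul 1, 1897 (143 left).
Jul has 31 days: +31 → Aug 1, 1897 (112 left).
Aug has 31 days: +31 → Sep 1, 1897 (81 left).
Sep has 30 days: +30 → Oct 1, 1897 (51 left).
Oct has 31 days: +31 → Nov 1, 1897 (20 left).
+20 → Nov 21, 1897.

November 21, 1897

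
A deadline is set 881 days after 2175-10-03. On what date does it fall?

March 2, 2178

+366 (one year; includes Feb 29, 2176) → Oct 3, 2176 (515 left).
+365 (one year) → Oct 3, 2177 (150 left).
Oct has 31 days: +29 → Nov 1, 2177 (121 left).
Nov has 30 days: +30 → Dec 1, 2177 (91 left).
Dec has 31 days: +31 → Jan 1, 2178 (60 left).
Jan has 31 days: +31 → Feb 1, 2178 (29 left).
Feb has 28 days: +28 → Mar 1, 2178 (1 left).
+1 → Mar 2, 2178.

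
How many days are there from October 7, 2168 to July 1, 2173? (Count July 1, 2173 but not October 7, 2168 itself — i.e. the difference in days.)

Oct 7, 2168 → Oct 7, 2169: 365 days.
Oct 7, 2169 → Oct 7, 2170: 365 days.
Oct 7, 2170 → Oct 7, 2171: 365 days.
Oct 7, 2171 → Oct 7, 2172: 366 days (Feb 29, 2172 is in that span).
Oct 7, 2172 → Nov 7, 2172: 31 days (October has 31).
Nov 7, 2172 → Dec 7, 2172: 30 days (November has 30).
Dec 7, 2172 → Jan 7, 2173: 31 days (December has 31).
Jan 7, 2173 → Feb 7, 2173: 31 days (January has 31).
Feb 7, 2173 → Mar 7, 2173: 28 days (February has 28).
Mar 7, 2173 → Apr 7, 2173: 31 days (March has 31).
Apr 7, 2173 → May 7, 2173: 30 days (April has 30).
May 7, 2173 → Jun 7, 2173: 31 days (May has 31).
Jun 7, 2173 → Jul 1, 2173: 24 days.
Total: 1728 days.

1728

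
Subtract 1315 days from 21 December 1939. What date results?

−365 (one year) → Dec 21, 1938 (950 left).
−365 (one year) → Dec 21, 1937 (585 left).
−365 (one year) → Dec 21, 1936 (220 left).
−21 → Nov 30, 1936 (end of Nov, 30 days; 199 left).
−30 → Oct 31, 1936 (end of Oct, 31 days; 169 left).
−31 → Sep 30, 1936 (end of Sep, 30 days; 138 left).
−30 → Aug 31, 1936 (end of Aug, 31 days; 108 left).
−31 → Jul 31, 1936 (end of Jul, 31 days; 77 left).
−31 → Jun 30, 1936 (end of Jun, 30 days; 46 left).
−30 → May 31, 1936 (end of May, 31 days; 16 left).
−16 → May 15, 1936.

May 15, 1936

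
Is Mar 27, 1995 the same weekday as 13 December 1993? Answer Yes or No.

Yes

From Dec 13, 1993 to Mar 27, 1995 is 469 days.
469 mod 7 = 0, so they are the same weekday.
(Dec 13, 1993 is a Monday; Mar 27, 1995 is a Monday.)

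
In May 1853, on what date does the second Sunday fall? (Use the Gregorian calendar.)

May 1, 1853 is a Sunday.
The first Sunday is therefore May 1 (same day).
The second Sunday is 1 + 1×7 = May 8.

May 8, 1853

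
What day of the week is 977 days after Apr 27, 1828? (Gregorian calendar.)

Thursday

Apr 27, 1828 is a Sunday.
977 mod 7 = 4, so 977 days after a Sunday is Sunday + 4 = Thursday.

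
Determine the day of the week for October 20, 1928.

Saturday

January 1, 1928 is a Sunday.
Jan 1, 1928 → Feb 1, 1928: 31 days (January has 31).
Feb 1, 1928 → Mar 1, 1928: 29 days (February has 29).
Mar 1, 1928 → Apr 1, 1928: 31 days (March has 31).
Apr 1, 1928 → May 1, 1928: 30 days (April has 30).
May 1, 1928 → Jun 1, 1928: 31 days (May has 31).
Jun 1, 1928 → Jul 1, 1928: 30 days (June has 30).
Jul 1, 1928 → Aug 1, 1928: 31 days (July has 31).
Aug 1, 1928 → Sep 1, 1928: 31 days (August has 31).
Sep 1, 1928 → Oct 1, 1928: 30 days (September has 30).
Oct 1, 1928 → Oct 20, 1928: 19 days.
Total: 293 days.
293 mod 7 = 6, so Sunday + 6 = Saturday.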